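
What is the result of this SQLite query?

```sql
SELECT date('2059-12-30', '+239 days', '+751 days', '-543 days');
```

2061-03-21

Applying '+239 days' to 2059-12-30: counting 239 days forward gives 2060-08-25.
Applying '+751 days' to 2060-08-25: counting 751 days forward gives 2062-09-15.
Applying '-543 days' to 2062-09-15: counting 543 days back gives 2061-03-21.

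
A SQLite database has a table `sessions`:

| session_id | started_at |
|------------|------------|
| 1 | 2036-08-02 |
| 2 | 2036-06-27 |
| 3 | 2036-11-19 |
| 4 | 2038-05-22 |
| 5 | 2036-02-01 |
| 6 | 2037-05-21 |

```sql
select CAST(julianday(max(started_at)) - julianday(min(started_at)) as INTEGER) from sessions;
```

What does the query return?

841

MIN = 2036-02-01, MAX = 2038-05-22.
28 days remain in February 2036 after the 1st (29 − 1).
Full months from March 2036 through April 2038 contribute their day counts.
Then 22 days into May 2038.
Total: 28 + 31 + 30 + 31 + 30 + 31 + 31 + 30 + 31 + 30 + 31 + 31 + 28 + 31 + 30 + 31 + 30 + 31 + 31 + 30 + 31 + 30 + 31 + 31 + 28 + 31 + 30 + 22 = 841.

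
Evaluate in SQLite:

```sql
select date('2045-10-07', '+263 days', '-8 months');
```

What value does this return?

Applying '+263 days' to 2045-10-07: counting 263 days forward gives 2046-06-27.
Adding -8 months to 2046-06-27 gives 2045-10-27.

2045-10-27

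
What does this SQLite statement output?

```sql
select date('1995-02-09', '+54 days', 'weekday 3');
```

1995-04-05

Applying '+54 days' to 1995-02-09: counting 54 days forward gives 1995-04-04.
`weekday 3` advances to the next Wednesday; 1995-04-04 is a Tuesday, so it moves forward to 1995-04-05.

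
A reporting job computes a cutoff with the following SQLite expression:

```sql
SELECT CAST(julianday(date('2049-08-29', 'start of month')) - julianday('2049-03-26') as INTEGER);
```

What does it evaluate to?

128

`start of month` rewinds 2049-08-29 to 2049-08-01.
5 days remain in March 2049 after the 26th (31 − 26).
April 2049: 30 days.
May 2049: 31 days.
June 2049: 30 days.
July 2049: 31 days.
Then 1 day into August 2049.
Total: 5 + 30 + 31 + 30 + 31 + 1 = 128.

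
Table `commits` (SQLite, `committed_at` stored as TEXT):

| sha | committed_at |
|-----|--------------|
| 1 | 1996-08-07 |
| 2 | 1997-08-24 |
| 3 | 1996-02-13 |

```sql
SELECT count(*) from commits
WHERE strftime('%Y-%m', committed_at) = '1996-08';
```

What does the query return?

Rows with year-month 1996-08: 1996-08-07 → 1.

1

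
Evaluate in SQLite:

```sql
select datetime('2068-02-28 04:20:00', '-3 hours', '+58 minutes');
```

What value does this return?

2068-02-28 02:18:00

-3 hours from 2068-02-28 04:20:00 is 2068-02-28 01:20:00.
+58 minutes from 2068-02-28 01:20:00 is 2068-02-28 02:18:00.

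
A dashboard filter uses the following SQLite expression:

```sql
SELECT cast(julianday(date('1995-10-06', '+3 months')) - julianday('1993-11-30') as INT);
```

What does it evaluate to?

Adding +3 months to 1995-10-06 gives 1996-01-06.
0 days remain in November 1993 after the 30th (30 − 30).
Full months from December 1993 through December 1995 contribute their day counts.
Then 6 days into January 1996.
Total: 0 + 31 + 31 + 28 + 31 + 30 + 31 + 30 + 31 + 31 + 30 + 31 + 30 + 31 + 31 + 28 + 31 + 30 + 31 + 30 + 31 + 31 + 30 + 31 + 30 + 31 + 6 = 767.

767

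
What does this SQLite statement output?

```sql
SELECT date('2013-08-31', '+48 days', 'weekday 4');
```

2013-10-24

Applying '+48 days' to 2013-08-31: counting 48 days forward gives 2013-10-18.
`weekday 4` advances to the next Thursday; 2013-10-18 is a Friday, so it moves forward to 2013-10-24.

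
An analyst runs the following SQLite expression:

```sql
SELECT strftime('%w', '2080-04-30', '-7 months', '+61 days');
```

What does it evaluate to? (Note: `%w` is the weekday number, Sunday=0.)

First apply '-7 months', '+61 days': 2080-04-30 → 2079-11-30.
2079-11-30 is a Thursday; with Sunday=0 that is 4.

4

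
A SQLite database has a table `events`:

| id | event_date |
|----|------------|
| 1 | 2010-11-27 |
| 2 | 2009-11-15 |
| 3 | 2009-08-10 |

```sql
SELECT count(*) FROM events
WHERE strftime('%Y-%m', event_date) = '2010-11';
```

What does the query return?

Rows with year-month 2010-11: 2010-11-27 → 1.

1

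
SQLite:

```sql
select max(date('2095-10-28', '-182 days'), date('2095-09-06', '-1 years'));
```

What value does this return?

date('2095-10-28', '-182 days') → 2095-04-29.
date('2095-09-06', '-1 years') → 2094-09-06.
Later of the two is 2095-04-29.

2095-04-29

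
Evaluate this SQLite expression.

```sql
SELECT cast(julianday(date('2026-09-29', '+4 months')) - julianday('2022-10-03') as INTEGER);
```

1579

Adding +4 months to 2026-09-29 gives 2027-01-29.
28 days remain in October 2022 after the 3rd (31 − 3).
Full months from November 2022 through December 2026 contribute their day counts.
Then 29 days into January 2027.
Total: 28 + 30 + 31 + 31 + 28 + 31 + 30 + 31 + 30 + 31 + 31 + 30 + 31 + 30 + 31 + 31 + 29 + 31 + 30 + 31 + 30 + 31 + 31 + 30 + 31 + 30 + 31 + 31 + 28 + 31 + 30 + 31 + 30 + 31 + 31 + 30 + 31 + 30 + 31 + 31 + 28 + 31 + 30 + 31 + 30 + 31 + 31 + 30 + 31 + 30 + 31 + 29 = 1579.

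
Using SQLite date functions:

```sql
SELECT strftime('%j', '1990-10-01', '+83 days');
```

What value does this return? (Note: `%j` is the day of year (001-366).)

357

First apply '+83 days': 1990-10-01 → 1990-12-23.
Day-of-year for 1990-12-23: days since 1990-01-01 inclusive = 357, zero-padded to 357.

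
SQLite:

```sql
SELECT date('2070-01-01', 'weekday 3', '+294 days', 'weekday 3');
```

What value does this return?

2070-10-22

`weekday 3` advances to the next Wednesday; 2070-01-01 is already a Wednesday, so it stays at 2070-01-01.
Applying '+294 days' to 2070-01-01: counting 294 days forward gives 2070-10-22.
`weekday 3` advances to the next Wednesday; 2070-10-22 is already a Wednesday, so it stays at 2070-10-22.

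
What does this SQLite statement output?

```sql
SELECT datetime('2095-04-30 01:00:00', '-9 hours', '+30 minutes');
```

2095-04-29 16:30:00

-9 hours from 2095-04-30 01:00:00 is 2095-04-29 16:00:00 (crosses midnight).
+30 minutes from 2095-04-29 16:00:00 is 2095-04-29 16:30:00.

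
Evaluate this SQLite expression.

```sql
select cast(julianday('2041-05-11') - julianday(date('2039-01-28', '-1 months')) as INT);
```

865

Adding -1 month to 2039-01-28 gives 2038-12-28.
3 days remain in December 2038 after the 28th (31 − 28).
Full months from January 2039 through April 2041 contribute their day counts.
Then 11 days into May 2041.
Total: 3 + 31 + 28 + 31 + 30 + 31 + 30 + 31 + 31 + 30 + 31 + 30 + 31 + 31 + 29 + 31 + 30 + 31 + 30 + 31 + 31 + 30 + 31 + 30 + 31 + 31 + 28 + 31 + 30 + 11 = 865.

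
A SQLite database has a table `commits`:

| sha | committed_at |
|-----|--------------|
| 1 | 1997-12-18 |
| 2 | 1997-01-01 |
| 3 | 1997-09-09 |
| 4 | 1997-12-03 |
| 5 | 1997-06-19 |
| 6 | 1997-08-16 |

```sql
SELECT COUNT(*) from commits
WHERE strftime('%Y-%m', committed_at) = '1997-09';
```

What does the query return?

1

Rows with year-month 1997-09: 1997-09-09 → 1.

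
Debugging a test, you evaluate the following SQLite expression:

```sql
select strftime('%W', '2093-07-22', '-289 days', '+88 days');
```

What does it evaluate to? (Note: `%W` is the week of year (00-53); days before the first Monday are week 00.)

00

First apply '-289 days', '+88 days': 2093-07-22 → 2093-01-02.
2093-01-02 is a Friday. SQLite's %W counts Mondays since the year started; the result is 00.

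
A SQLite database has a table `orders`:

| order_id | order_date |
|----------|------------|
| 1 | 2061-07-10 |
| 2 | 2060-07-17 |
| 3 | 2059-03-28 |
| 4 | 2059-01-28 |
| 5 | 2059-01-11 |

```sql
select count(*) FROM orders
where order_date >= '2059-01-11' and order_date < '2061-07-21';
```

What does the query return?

5

Rows in [2059-01-11, 2061-07-21): 2061-07-10, 2060-07-17, 2059-03-28, 2059-01-28, 2059-01-11 → 5 rows.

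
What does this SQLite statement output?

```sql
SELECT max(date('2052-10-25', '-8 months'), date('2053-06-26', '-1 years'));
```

2052-06-26

date('2052-10-25', '-8 months') → 2052-02-25.
date('2053-06-26', '-1 years') → 2052-06-26.
Later of the two is 2052-06-26.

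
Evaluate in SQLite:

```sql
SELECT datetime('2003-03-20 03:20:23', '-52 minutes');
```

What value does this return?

2003-03-20 02:28:23

-52 minutes from 2003-03-20 03:20:23 is 2003-03-20 02:28:23.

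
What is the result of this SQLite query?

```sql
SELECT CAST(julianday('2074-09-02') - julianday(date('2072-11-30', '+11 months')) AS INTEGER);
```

Adding +11 months to 2072-11-30 gives 2073-10-30.
1 day remains in October 2073 after the 30th (31 − 30).
Full months from November 2073 through August 2074 contribute their day counts.
Then 2 days into September 2074.
Total: 1 + 30 + 31 + 31 + 28 + 31 + 30 + 31 + 30 + 31 + 31 + 2 = 307.

307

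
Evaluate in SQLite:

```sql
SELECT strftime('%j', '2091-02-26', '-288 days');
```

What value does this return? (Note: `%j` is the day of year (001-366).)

134

First apply '-288 days': 2091-02-26 → 2090-05-14.
Day-of-year for 2090-05-14: days since 2090-01-01 inclusive = 134, zero-padded to 134.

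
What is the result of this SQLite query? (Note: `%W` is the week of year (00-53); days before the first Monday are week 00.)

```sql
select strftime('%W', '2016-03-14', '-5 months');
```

First apply '-5 months': 2016-03-14 → 2015-10-14.
2015-10-14 is a Wednesday. SQLite's %W counts Mondays since the year started; the result is 41.

41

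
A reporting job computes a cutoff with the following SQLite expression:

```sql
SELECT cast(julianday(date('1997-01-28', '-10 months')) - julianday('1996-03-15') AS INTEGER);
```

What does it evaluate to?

13

Adding -10 months to 1997-01-28 gives 1996-03-28.
Both dates are in March 1996: 28 − 15 = 13.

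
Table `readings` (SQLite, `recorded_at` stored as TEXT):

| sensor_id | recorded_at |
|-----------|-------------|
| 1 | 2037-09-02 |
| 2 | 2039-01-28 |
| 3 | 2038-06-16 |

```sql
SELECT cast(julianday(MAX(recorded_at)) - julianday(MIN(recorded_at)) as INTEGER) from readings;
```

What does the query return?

MIN = 2037-09-02, MAX = 2039-01-28.
28 days remain in September 2037 after the 2nd (30 − 2).
Full months from October 2037 through December 2038 contribute their day counts.
Then 28 days into January 2039.
Total: 28 + 31 + 30 + 31 + 31 + 28 + 31 + 30 + 31 + 30 + 31 + 31 + 30 + 31 + 30 + 31 + 28 = 513.

513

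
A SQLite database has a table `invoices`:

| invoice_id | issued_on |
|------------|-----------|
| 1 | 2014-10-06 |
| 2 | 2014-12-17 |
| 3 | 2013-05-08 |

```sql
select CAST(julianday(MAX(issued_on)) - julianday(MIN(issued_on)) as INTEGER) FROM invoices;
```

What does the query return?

588

MIN = 2013-05-08, MAX = 2014-12-17.
23 days remain in May 2013 after the 8th (31 − 8).
Full months from June 2013 through November 2014 contribute their day counts.
Then 17 days into December 2014.
Total: 23 + 30 + 31 + 31 + 30 + 31 + 30 + 31 + 31 + 28 + 31 + 30 + 31 + 30 + 31 + 31 + 30 + 31 + 30 + 17 = 588.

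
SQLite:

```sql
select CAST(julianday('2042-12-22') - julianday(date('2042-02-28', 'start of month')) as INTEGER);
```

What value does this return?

`start of month` rewinds 2042-02-28 to 2042-02-01.
27 days remain in February 2042 after the 1st (28 − 1).
Full months from March 2042 through November 2042 contribute their day counts.
Then 22 days into December 2042.
Total: 27 + 31 + 30 + 31 + 30 + 31 + 31 + 30 + 31 + 30 + 22 = 324.

324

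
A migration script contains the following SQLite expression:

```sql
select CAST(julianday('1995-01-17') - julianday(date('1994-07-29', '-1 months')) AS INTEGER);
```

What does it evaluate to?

202

Adding -1 month to 1994-07-29 gives 1994-06-29.
1 day remains in June 1994 after the 29th (30 − 29).
Full months from July 1994 through December 1994 contribute their day counts.
Then 17 days into January 1995.
Total: 1 + 31 + 31 + 30 + 31 + 30 + 31 + 17 = 202.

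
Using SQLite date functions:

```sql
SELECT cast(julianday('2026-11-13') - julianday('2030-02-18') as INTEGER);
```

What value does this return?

-1193

17 days remain in November 2026 after the 13th (30 − 13).
Full months from December 2026 through January 2030 contribute their day counts.
Then 18 days into February 2030.
Total: 17 + 31 + 31 + 28 + 31 + 30 + 31 + 30 + 31 + 31 + 30 + 31 + 30 + 31 + 31 + 29 + 31 + 30 + 31 + 30 + 31 + 31 + 30 + 31 + 30 + 31 + 31 + 28 + 31 + 30 + 31 + 30 + 31 + 31 + 30 + 31 + 30 + 31 + 31 + 18 = 1193.
The subtraction is earlier − later, so the result is −1193 → -1193.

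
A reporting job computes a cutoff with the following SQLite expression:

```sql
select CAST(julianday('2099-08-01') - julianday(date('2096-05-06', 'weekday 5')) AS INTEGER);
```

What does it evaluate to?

`weekday 5` advances to the next Friday; 2096-05-06 is a Sunday, so it moves forward to 2096-05-11.
20 days remain in May 2096 after the 11th (31 − 11).
Full months from June 2096 through July 2099 contribute their day counts.
Then 1 day into August 2099.
Total: 20 + 30 + 31 + 31 + 30 + 31 + 30 + 31 + 31 + 28 + 31 + 30 + 31 + 30 + 31 + 31 + 30 + 31 + 30 + 31 + 31 + 28 + 31 + 30 + 31 + 30 + 31 + 31 + 30 + 31 + 30 + 31 + 31 + 28 + 31 + 30 + 31 + 30 + 31 + 1 = 1177.

1177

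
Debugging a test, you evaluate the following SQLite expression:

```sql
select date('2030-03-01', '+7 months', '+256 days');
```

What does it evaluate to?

2031-06-14

Adding +7 months to 2030-03-01 gives 2030-10-01.
Applying '+256 days' to 2030-10-01: counting 256 days forward gives 2031-06-14.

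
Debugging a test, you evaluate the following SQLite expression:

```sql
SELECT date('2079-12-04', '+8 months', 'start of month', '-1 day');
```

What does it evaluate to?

Adding +8 months to 2079-12-04 gives 2080-08-04.
`start of month` rewinds 2080-08-04 to 2080-08-01.
Going back 1 day from 2080-08-01 reaches 2080-07-31 (last day of July, 31 days).

2080-07-31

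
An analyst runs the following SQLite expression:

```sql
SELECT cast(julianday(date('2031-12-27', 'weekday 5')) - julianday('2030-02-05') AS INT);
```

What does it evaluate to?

696

`weekday 5` advances to the next Friday; 2031-12-27 is a Saturday, so it moves forward to 2032-01-02.
23 days remain in February 2030 after the 5th (28 − 5).
Full months from March 2030 through December 2031 contribute their day counts.
Then 2 days into January 2032.
Total: 23 + 31 + 30 + 31 + 30 + 31 + 31 + 30 + 31 + 30 + 31 + 31 + 28 + 31 + 30 + 31 + 30 + 31 + 31 + 30 + 31 + 30 + 31 + 2 = 696.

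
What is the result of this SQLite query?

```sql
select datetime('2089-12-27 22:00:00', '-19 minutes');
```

-19 minutes from 2089-12-27 22:00:00 is 2089-12-27 21:41:00.

2089-12-27 21:41:00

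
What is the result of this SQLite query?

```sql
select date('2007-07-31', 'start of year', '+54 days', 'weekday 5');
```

2007-03-02

`start of year` rewinds 2007-07-31 to 2007-01-01.
Applying '+54 days' to 2007-01-01: counting 54 days forward gives 2007-02-24.
`weekday 5` advances to the next Friday; 2007-02-24 is a Saturday, so it moves forward to 2007-03-02.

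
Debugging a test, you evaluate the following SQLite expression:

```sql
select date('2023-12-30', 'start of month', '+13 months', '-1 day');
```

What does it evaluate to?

2024-12-31

`start of month` rewinds 2023-12-30 to 2023-12-01.
Adding +13 months to 2023-12-01 gives 2025-01-01.
Going back 1 day from 2025-01-01 reaches 2024-12-31 (last day of December, 31 days).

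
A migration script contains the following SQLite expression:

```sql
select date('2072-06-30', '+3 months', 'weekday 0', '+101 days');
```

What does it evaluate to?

Adding +3 months to 2072-06-30 gives 2072-09-30.
`weekday 0` advances to the next Sunday; 2072-09-30 is a Friday, so it moves forward to 2072-10-02.
Applying '+101 days' to 2072-10-02: counting 101 days forward gives 2073-01-11.

2073-01-11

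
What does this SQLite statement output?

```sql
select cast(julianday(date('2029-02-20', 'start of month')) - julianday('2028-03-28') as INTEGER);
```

`start of month` rewinds 2029-02-20 to 2029-02-01.
3 days remain in March 2028 after the 28th (31 − 28).
Full months from April 2028 through January 2029 contribute their day counts.
Then 1 day into February 2029.
Total: 3 + 30 + 31 + 30 + 31 + 31 + 30 + 31 + 30 + 31 + 31 + 1 = 310.

310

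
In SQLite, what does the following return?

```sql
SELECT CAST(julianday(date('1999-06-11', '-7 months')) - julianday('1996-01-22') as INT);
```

1024

Adding -7 months to 1999-06-11 gives 1998-11-11.
9 days remain in January 1996 after the 22nd (31 − 22).
Full months from February 1996 through October 1998 contribute their day counts.
Then 11 days into November 1998.
Total: 9 + 29 + 31 + 30 + 31 + 30 + 31 + 31 + 30 + 31 + 30 + 31 + 31 + 28 + 31 + 30 + 31 + 30 + 31 + 31 + 30 + 31 + 30 + 31 + 31 + 28 + 31 + 30 + 31 + 30 + 31 + 31 + 30 + 31 + 11 = 1024.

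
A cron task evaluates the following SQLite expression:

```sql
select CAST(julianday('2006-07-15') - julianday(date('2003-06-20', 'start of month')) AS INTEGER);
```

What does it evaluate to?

`start of month` rewinds 2003-06-20 to 2003-06-01.
29 days remain in June 2003 after the 1st (30 − 1).
Full months from July 2003 through June 2006 contribute their day counts.
Then 15 days into July 2006.
Total: 29 + 31 + 31 + 30 + 31 + 30 + 31 + 31 + 29 + 31 + 30 + 31 + 30 + 31 + 31 + 30 + 31 + 30 + 31 + 31 + 28 + 31 + 30 + 31 + 30 + 31 + 31 + 30 + 31 + 30 + 31 + 31 + 28 + 31 + 30 + 31 + 30 + 15 = 1140.

1140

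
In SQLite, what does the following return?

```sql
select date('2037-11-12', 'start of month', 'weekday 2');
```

`start of month` rewinds 2037-11-12 to 2037-11-01.
`weekday 2` advances to the next Tuesday; 2037-11-01 is a Sunday, so it moves forward to 2037-11-03.

2037-11-03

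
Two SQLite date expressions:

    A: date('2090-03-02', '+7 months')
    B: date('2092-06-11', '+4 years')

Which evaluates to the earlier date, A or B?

A

A = 2090-10-02.
B = 2096-06-11.
A is earlier.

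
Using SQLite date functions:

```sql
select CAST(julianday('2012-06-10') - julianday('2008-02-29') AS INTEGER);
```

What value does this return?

0 days remain in February 2008 after the 29th (29 − 29).
Full months from March 2008 through May 2012 contribute their day counts.
Then 10 days into June 2012.
Total: 0 + 31 + 30 + 31 + 30 + 31 + 31 + 30 + 31 + 30 + 31 + 31 + 28 + 31 + 30 + 31 + 30 + 31 + 31 + 30 + 31 + 30 + 31 + 31 + 28 + 31 + 30 + 31 + 30 + 31 + 31 + 30 + 31 + 30 + 31 + 31 + 28 + 31 + 30 + 31 + 30 + 31 + 31 + 30 + 31 + 30 + 31 + 31 + 29 + 31 + 30 + 31 + 10 = 1563.

1563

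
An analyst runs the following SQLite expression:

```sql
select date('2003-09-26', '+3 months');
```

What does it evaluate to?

2003-12-26

Adding +3 months to 2003-09-26 gives 2003-12-26.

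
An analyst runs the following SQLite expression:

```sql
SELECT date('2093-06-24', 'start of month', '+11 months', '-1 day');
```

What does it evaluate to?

`start of month` rewinds 2093-06-24 to 2093-06-01.
Adding +11 months to 2093-06-01 gives 2094-05-01.
Going back 1 day from 2094-05-01 reaches 2094-04-30 (last day of April, 30 days).

2094-04-30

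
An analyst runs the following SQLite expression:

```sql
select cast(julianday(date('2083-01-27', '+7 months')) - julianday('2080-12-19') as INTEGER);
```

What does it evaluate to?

981

Adding +7 months to 2083-01-27 gives 2083-08-27.
12 days remain in December 2080 after the 19th (31 − 19).
Full months from January 2081 through July 2083 contribute their day counts.
Then 27 days into August 2083.
Total: 12 + 31 + 28 + 31 + 30 + 31 + 30 + 31 + 31 + 30 + 31 + 30 + 31 + 31 + 28 + 31 + 30 + 31 + 30 + 31 + 31 + 30 + 31 + 30 + 31 + 31 + 28 + 31 + 30 + 31 + 30 + 31 + 27 = 981.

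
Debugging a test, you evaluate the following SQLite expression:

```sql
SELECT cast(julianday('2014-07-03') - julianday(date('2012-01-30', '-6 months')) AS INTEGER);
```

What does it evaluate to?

1069

Adding -6 months to 2012-01-30 gives 2011-07-30.
1 day remains in July 2011 after the 30th (31 − 30).
Full months from August 2011 through June 2014 contribute their day counts.
Then 3 days into July 2014.
Total: 1 + 31 + 30 + 31 + 30 + 31 + 31 + 29 + 31 + 30 + 31 + 30 + 31 + 31 + 30 + 31 + 30 + 31 + 31 + 28 + 31 + 30 + 31 + 30 + 31 + 31 + 30 + 31 + 30 + 31 + 31 + 28 + 31 + 30 + 31 + 30 + 3 = 1069.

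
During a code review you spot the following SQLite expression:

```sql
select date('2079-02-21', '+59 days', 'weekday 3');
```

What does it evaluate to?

2079-04-26

Applying '+59 days' to 2079-02-21: counting 59 days forward gives 2079-04-21.
`weekday 3` advances to the next Wednesday; 2079-04-21 is a Friday, so it moves forward to 2079-04-26.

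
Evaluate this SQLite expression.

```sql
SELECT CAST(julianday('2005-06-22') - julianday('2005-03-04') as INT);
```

27 days remain in March 2005 after the 4th (31 − 4).
April 2005: 30 days.
May 2005: 31 days.
Then 22 days into June 2005.
Total: 27 + 30 + 31 + 22 = 110.

110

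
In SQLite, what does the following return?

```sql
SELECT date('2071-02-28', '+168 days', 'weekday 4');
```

Applying '+168 days' to 2071-02-28: counting 168 days forward gives 2071-08-15.
`weekday 4` advances to the next Thursday; 2071-08-15 is a Saturday, so it moves forward to 2071-08-20.

2071-08-20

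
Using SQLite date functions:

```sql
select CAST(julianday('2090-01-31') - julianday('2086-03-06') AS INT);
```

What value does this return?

25 days remain in March 2086 after the 6th (31 − 6).
Full months from April 2086 through December 2089 contribute their day counts.
Then 31 days into January 2090.
Total: 25 + 30 + 31 + 30 + 31 + 31 + 30 + 31 + 30 + 31 + 31 + 28 + 31 + 30 + 31 + 30 + 31 + 31 + 30 + 31 + 30 + 31 + 31 + 29 + 31 + 30 + 31 + 30 + 31 + 31 + 30 + 31 + 30 + 31 + 31 + 28 + 31 + 30 + 31 + 30 + 31 + 31 + 30 + 31 + 30 + 31 + 31 = 1427.

1427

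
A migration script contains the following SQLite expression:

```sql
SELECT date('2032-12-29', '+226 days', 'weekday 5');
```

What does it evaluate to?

Applying '+226 days' to 2032-12-29: counting 226 days forward gives 2033-08-12.
`weekday 5` advances to the next Friday; 2033-08-12 is already a Friday, so it stays at 2033-08-12.

2033-08-12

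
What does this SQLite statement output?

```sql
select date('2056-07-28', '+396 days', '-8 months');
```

2056-12-28

Applying '+396 days' to 2056-07-28: counting 396 days forward gives 2057-08-28.
Adding -8 months to 2057-08-28 gives 2056-12-28.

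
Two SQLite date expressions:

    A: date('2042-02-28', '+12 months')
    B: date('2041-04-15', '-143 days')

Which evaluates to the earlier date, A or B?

B

A = 2043-02-28.
B = 2040-11-23.
B is earlier.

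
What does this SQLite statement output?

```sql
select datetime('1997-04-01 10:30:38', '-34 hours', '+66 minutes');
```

-34 hours from 1997-04-01 10:30:38 is 1997-03-31 00:30:38 (crosses midnight).
66 minutes = 1h 6m; +66 minutes from 1997-03-31 00:30:38 is 1997-03-31 01:36:38.

1997-03-31 01:36:38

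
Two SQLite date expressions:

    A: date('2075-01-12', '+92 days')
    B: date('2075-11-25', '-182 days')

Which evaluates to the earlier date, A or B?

A

A = 2075-04-14.
B = 2075-05-27.
A is earlier.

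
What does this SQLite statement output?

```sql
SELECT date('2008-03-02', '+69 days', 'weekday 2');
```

2008-05-13

Applying '+69 days' to 2008-03-02: counting 69 days forward gives 2008-05-10.
`weekday 2` advances to the next Tuesday; 2008-05-10 is a Saturday, so it moves forward to 2008-05-13.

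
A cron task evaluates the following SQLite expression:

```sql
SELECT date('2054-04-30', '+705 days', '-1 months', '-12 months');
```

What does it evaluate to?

Applying '+705 days' to 2054-04-30: counting 705 days forward gives 2056-04-04.
Adding -1 month to 2056-04-04 gives 2056-03-04.
Adding -12 months to 2056-03-04 gives 2055-03-04.

2055-03-04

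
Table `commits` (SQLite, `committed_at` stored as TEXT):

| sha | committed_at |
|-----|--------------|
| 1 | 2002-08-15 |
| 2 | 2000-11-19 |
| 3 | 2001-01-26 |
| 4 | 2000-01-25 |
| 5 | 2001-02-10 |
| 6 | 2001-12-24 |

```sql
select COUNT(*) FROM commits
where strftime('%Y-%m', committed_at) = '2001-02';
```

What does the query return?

Rows with year-month 2001-02: 2001-02-10 → 1.

1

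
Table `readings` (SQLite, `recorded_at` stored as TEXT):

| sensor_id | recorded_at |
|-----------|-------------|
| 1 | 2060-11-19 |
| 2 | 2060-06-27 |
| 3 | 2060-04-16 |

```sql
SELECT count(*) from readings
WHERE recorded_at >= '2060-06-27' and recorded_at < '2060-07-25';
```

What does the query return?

1

Rows in [2060-06-27, 2060-07-25): 2060-06-27 → 1 row.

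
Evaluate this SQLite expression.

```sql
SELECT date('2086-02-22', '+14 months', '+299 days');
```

Adding +14 months to 2086-02-22 gives 2087-04-22.
Applying '+299 days' to 2087-04-22: counting 299 days forward gives 2088-02-15.

2088-02-15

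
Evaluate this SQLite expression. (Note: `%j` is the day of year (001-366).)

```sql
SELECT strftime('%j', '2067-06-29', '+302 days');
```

117

First apply '+302 days': 2067-06-29 → 2068-04-26.
Day-of-year for 2068-04-26: days since 2068-01-01 inclusive = 117, zero-padded to 117.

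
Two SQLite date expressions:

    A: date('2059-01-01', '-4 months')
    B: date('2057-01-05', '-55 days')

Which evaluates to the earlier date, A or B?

A = 2058-09-01.
B = 2056-11-11.
B is earlier.

B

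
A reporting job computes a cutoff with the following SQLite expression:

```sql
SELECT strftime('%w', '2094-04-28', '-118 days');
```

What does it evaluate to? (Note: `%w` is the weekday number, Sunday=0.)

First apply '-118 days': 2094-04-28 → 2093-12-31.
2093-12-31 is a Thursday; with Sunday=0 that is 4.

4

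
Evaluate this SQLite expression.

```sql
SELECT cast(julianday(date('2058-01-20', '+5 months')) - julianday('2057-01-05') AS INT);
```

531

Adding +5 months to 2058-01-20 gives 2058-06-20.
26 days remain in January 2057 after the 5th (31 − 5).
Full months from February 2057 through May 2058 contribute their day counts.
Then 20 days into June 2058.
Total: 26 + 28 + 31 + 30 + 31 + 30 + 31 + 31 + 30 + 31 + 30 + 31 + 31 + 28 + 31 + 30 + 31 + 20 = 531.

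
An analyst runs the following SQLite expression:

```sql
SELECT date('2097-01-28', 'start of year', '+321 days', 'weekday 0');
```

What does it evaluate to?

2097-11-24

`start of year` rewinds 2097-01-28 to 2097-01-01.
Applying '+321 days' to 2097-01-01: counting 321 days forward gives 2097-11-18.
`weekday 0` advances to the next Sunday; 2097-11-18 is a Monday, so it moves forward to 2097-11-24.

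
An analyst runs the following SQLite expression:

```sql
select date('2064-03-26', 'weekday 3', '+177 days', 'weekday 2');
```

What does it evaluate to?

`weekday 3` advances to the next Wednesday; 2064-03-26 is already a Wednesday, so it stays at 2064-03-26.
Applying '+177 days' to 2064-03-26: counting 177 days forward gives 2064-09-19.
`weekday 2` advances to the next Tuesday; 2064-09-19 is a Friday, so it moves forward to 2064-09-23.

2064-09-23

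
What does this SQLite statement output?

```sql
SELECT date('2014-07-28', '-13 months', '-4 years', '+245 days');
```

2010-02-28

Adding -13 months to 2014-07-28 gives 2013-06-28.
Adding -4 years to 2013-06-28 gives 2009-06-28.
Applying '+245 days' to 2009-06-28: counting 245 days forward gives 2010-02-28.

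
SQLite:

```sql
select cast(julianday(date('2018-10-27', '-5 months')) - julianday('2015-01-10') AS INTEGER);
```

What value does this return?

1233

Adding -5 months to 2018-10-27 gives 2018-05-27.
21 days remain in January 2015 after the 10th (31 − 10).
Full months from February 2015 through April 2018 contribute their day counts.
Then 27 days into May 2018.
Total: 21 + 28 + 31 + 30 + 31 + 30 + 31 + 31 + 30 + 31 + 30 + 31 + 31 + 29 + 31 + 30 + 31 + 30 + 31 + 31 + 30 + 31 + 30 + 31 + 31 + 28 + 31 + 30 + 31 + 30 + 31 + 31 + 30 + 31 + 30 + 31 + 31 + 28 + 31 + 30 + 27 = 1233.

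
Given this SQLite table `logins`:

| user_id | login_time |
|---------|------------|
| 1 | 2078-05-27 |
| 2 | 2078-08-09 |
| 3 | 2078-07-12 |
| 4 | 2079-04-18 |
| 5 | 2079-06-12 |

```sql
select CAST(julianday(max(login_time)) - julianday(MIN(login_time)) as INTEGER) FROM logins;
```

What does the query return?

381

MIN = 2078-05-27, MAX = 2079-06-12.
4 days remain in May 2078 after the 27th (31 − 27).
Full months from June 2078 through May 2079 contribute their day counts.
Then 12 days into June 2079.
Total: 4 + 30 + 31 + 31 + 30 + 31 + 30 + 31 + 31 + 28 + 31 + 30 + 31 + 12 = 381.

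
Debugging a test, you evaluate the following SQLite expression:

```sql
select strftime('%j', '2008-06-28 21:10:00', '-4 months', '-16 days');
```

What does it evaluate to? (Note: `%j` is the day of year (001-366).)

043

First apply '-4 months', '-16 days': 2008-06-28 21:10:00 → 2008-02-12 21:10:00.
Day-of-year for 2008-02-12: days since 2008-01-01 inclusive = 43, zero-padded to 043.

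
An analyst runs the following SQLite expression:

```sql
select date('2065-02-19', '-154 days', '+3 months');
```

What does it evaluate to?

Applying '-154 days' to 2065-02-19: counting 154 days back gives 2064-09-18.
Adding +3 months to 2064-09-18 gives 2064-12-18.

2064-12-18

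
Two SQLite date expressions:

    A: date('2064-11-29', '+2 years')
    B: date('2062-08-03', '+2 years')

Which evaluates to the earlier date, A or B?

A = 2066-11-29.
B = 2064-08-03.
B is earlier.

B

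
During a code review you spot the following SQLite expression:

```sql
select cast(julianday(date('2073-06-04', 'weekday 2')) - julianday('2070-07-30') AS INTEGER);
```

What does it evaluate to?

`weekday 2` advances to the next Tuesday; 2073-06-04 is a Sunday, so it moves forward to 2073-06-06.
1 day remains in July 2070 after the 30th (31 − 30).
Full months from August 2070 through May 2073 contribute their day counts.
Then 6 days into June 2073.
Total: 1 + 31 + 30 + 31 + 30 + 31 + 31 + 28 + 31 + 30 + 31 + 30 + 31 + 31 + 30 + 31 + 30 + 31 + 31 + 29 + 31 + 30 + 31 + 30 + 31 + 31 + 30 + 31 + 30 + 31 + 31 + 28 + 31 + 30 + 31 + 6 = 1042.

1042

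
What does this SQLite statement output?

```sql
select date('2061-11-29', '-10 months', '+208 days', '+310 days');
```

Adding -10 months to 2061-11-29 gives 2061-01-29.
Applying '+208 days' to 2061-01-29: counting 208 days forward gives 2061-08-25.
Applying '+310 days' to 2061-08-25: counting 310 days forward gives 2062-07-01.

2062-07-01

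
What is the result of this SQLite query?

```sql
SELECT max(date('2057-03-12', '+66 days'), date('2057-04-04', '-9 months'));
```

date('2057-03-12', '+66 days') → 2057-05-17.
date('2057-04-04', '-9 months') → 2056-07-04.
Later of the two is 2057-05-17.

2057-05-17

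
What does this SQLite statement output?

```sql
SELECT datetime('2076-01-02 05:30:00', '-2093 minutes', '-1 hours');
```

2075-12-31 17:37:00

2093 minutes = 34h 53m; -2093 minutes from 2076-01-02 05:30:00 is 2075-12-31 18:37:00 (crosses midnight).
-1 hours from 2075-12-31 18:37:00 is 2075-12-31 17:37:00.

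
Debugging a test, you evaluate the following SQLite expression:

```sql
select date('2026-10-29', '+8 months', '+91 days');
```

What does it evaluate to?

Adding +8 months to 2026-10-29 gives 2027-06-29.
Applying '+91 days' to 2027-06-29: counting 91 days forward gives 2027-09-28.

2027-09-28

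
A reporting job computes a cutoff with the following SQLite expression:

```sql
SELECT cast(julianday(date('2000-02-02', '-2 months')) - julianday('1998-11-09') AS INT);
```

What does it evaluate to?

Adding -2 months to 2000-02-02 gives 1999-12-02.
21 days remain in November 1998 after the 9th (30 − 9).
Full months from December 1998 through November 1999 contribute their day counts.
Then 2 days into December 1999.
Total: 21 + 31 + 31 + 28 + 31 + 30 + 31 + 30 + 31 + 31 + 30 + 31 + 30 + 2 = 388.

388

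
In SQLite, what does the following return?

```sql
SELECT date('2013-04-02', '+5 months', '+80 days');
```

Adding +5 months to 2013-04-02 gives 2013-09-02.
Applying '+80 days' to 2013-09-02: counting 80 days forward gives 2013-11-21.

2013-11-21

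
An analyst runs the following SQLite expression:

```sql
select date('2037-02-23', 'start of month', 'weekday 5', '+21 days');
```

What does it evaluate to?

`start of month` rewinds 2037-02-23 to 2037-02-01.
`weekday 5` advances to the next Friday; 2037-02-01 is a Sunday, so it moves forward to 2037-02-06.
Advancing 21 more days within February lands on 2037-02-27.

2037-02-27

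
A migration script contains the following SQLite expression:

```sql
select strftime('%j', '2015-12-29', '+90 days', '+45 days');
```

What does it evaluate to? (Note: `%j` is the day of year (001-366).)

First apply '+90 days', '+45 days': 2015-12-29 → 2016-05-12.
Day-of-year for 2016-05-12: days since 2016-01-01 inclusive = 133, zero-padded to 133.

133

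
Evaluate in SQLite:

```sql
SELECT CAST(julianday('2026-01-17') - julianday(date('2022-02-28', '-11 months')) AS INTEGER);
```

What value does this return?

1756

Adding -11 months to 2022-02-28 gives 2021-03-28.
3 days remain in March 2021 after the 28th (31 − 28).
Full months from April 2021 through December 2025 contribute their day counts.
Then 17 days into January 2026.
Total: 3 + 30 + 31 + 30 + 31 + 31 + 30 + 31 + 30 + 31 + 31 + 28 + 31 + 30 + 31 + 30 + 31 + 31 + 30 + 31 + 30 + 31 + 31 + 28 + 31 + 30 + 31 + 30 + 31 + 31 + 30 + 31 + 30 + 31 + 31 + 29 + 31 + 30 + 31 + 30 + 31 + 31 + 30 + 31 + 30 + 31 + 31 + 28 + 31 + 30 + 31 + 30 + 31 + 31 + 30 + 31 + 30 + 31 + 17 = 1756.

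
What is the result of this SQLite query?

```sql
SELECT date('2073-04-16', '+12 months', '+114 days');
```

Adding +12 months to 2073-04-16 gives 2074-04-16.
Applying '+114 days' to 2074-04-16: counting 114 days forward gives 2074-08-08.

2074-08-08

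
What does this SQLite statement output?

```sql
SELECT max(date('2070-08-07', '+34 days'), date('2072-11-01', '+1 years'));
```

date('2070-08-07', '+34 days') → 2070-09-10.
date('2072-11-01', '+1 years') → 2073-11-01.
Later of the two is 2073-11-01.

2073-11-01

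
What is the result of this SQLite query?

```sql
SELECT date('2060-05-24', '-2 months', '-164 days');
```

Adding -2 months to 2060-05-24 gives 2060-03-24.
Applying '-164 days' to 2060-03-24: counting 164 days back gives 2059-10-12.

2059-10-12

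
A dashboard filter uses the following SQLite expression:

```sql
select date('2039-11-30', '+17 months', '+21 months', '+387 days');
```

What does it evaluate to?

2044-02-21

Adding +17 months to 2039-11-30 gives 2041-04-30.
Adding +21 months to 2041-04-30 gives 2043-01-30.
Applying '+387 days' to 2043-01-30: counting 387 days forward gives 2044-02-21.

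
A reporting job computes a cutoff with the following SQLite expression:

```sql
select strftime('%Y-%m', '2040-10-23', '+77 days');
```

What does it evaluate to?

First apply '+77 days': 2040-10-23 → 2041-01-08.
`%Y-%m` extracts the year-month: 2041-01.

2041-01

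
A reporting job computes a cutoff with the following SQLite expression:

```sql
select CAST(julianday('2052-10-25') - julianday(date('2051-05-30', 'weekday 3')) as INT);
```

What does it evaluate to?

`weekday 3` advances to the next Wednesday; 2051-05-30 is a Tuesday, so it moves forward to 2051-05-31.
0 days remain in May 2051 after the 31st (31 − 31).
Full months from June 2051 through September 2052 contribute their day counts.
Then 25 days into October 2052.
Total: 0 + 30 + 31 + 31 + 30 + 31 + 30 + 31 + 31 + 29 + 31 + 30 + 31 + 30 + 31 + 31 + 30 + 25 = 513.

513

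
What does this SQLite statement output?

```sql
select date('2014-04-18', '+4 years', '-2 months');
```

2018-02-18

Adding +4 years to 2014-04-18 gives 2018-04-18.
Adding -2 months to 2018-04-18 gives 2018-02-18.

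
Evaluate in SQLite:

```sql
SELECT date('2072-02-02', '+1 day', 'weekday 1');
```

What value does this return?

2072-02-08

Advancing 1 more day within February lands on 2072-02-03.
`weekday 1` advances to the next Monday; 2072-02-03 is a Wednesday, so it moves forward to 2072-02-08.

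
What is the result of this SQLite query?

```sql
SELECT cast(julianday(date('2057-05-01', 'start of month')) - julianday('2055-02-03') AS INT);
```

`start of month` rewinds 2057-05-01 to 2057-05-01.
25 days remain in February 2055 after the 3rd (28 − 3).
Full months from March 2055 through April 2057 contribute their day counts.
Then 1 day into May 2057.
Total: 25 + 31 + 30 + 31 + 30 + 31 + 31 + 30 + 31 + 30 + 31 + 31 + 29 + 31 + 30 + 31 + 30 + 31 + 31 + 30 + 31 + 30 + 31 + 31 + 28 + 31 + 30 + 1 = 818.

818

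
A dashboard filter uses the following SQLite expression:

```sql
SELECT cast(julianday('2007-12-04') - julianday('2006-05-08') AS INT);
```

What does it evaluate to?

23 days remain in May 2006 after the 8th (31 − 8).
Full months from June 2006 through November 2007 contribute their day counts.
Then 4 days into December 2007.
Total: 23 + 30 + 31 + 31 + 30 + 31 + 30 + 31 + 31 + 28 + 31 + 30 + 31 + 30 + 31 + 31 + 30 + 31 + 30 + 4 = 575.

575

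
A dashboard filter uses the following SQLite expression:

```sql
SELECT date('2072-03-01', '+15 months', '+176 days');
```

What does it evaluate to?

2073-11-24

Adding +15 months to 2072-03-01 gives 2073-06-01.
Applying '+176 days' to 2073-06-01: counting 176 days forward gives 2073-11-24.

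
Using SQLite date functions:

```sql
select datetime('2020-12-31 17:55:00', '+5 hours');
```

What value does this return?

+5 hours from 2020-12-31 17:55:00 is 2020-12-31 22:55:00.

2020-12-31 22:55:00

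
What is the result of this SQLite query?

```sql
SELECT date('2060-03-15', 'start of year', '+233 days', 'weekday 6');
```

`start of year` rewinds 2060-03-15 to 2060-01-01.
Applying '+233 days' to 2060-01-01: counting 233 days forward gives 2060-08-21.
`weekday 6` advances to the next Saturday; 2060-08-21 is already a Saturday, so it stays at 2060-08-21.

2060-08-21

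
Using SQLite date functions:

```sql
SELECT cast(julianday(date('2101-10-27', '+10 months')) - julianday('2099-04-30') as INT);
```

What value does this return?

1214

Adding +10 months to 2101-10-27 gives 2102-08-27.
0 days remain in April 2099 after the 30th (30 − 30).
Full months from May 2099 through July 2102 contribute their day counts.
Then 27 days into August 2102.
Total: 0 + 31 + 30 + 31 + 31 + 30 + 31 + 30 + 31 + 31 + 28 + 31 + 30 + 31 + 30 + 31 + 31 + 30 + 31 + 30 + 31 + 31 + 28 + 31 + 30 + 31 + 30 + 31 + 31 + 30 + 31 + 30 + 31 + 31 + 28 + 31 + 30 + 31 + 30 + 31 + 27 = 1214.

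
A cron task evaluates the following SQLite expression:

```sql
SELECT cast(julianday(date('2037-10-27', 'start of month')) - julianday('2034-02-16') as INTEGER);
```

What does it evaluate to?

1323

`start of month` rewinds 2037-10-27 to 2037-10-01.
12 days remain in February 2034 after the 16th (28 − 16).
Full months from March 2034 through September 2037 contribute their day counts.
Then 1 day into October 2037.
Total: 12 + 31 + 30 + 31 + 30 + 31 + 31 + 30 + 31 + 30 + 31 + 31 + 28 + 31 + 30 + 31 + 30 + 31 + 31 + 30 + 31 + 30 + 31 + 31 + 29 + 31 + 30 + 31 + 30 + 31 + 31 + 30 + 31 + 30 + 31 + 31 + 28 + 31 + 30 + 31 + 30 + 31 + 31 + 30 + 1 = 1323.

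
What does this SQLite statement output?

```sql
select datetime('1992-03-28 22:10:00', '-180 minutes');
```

180 minutes = 3h 0m; -180 minutes from 1992-03-28 22:10:00 is 1992-03-28 19:10:00.

1992-03-28 19:10:00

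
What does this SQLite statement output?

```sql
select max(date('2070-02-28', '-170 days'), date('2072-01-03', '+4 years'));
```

date('2070-02-28', '-170 days') → 2069-09-11.
date('2072-01-03', '+4 years') → 2076-01-03.
Later of the two is 2076-01-03.

2076-01-03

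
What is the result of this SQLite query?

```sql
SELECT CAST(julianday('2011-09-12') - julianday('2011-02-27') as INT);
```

1 day remains in February 2011 after the 27th (28 − 27).
Full months from March 2011 through August 2011 contribute their day counts.
Then 12 days into September 2011.
Total: 1 + 31 + 30 + 31 + 30 + 31 + 31 + 12 = 197.

197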